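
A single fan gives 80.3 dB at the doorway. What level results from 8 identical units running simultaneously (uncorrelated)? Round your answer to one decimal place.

L_total = L₁ + 10·log₁₀ N for N identical incoherent sources.
L_total = 80.3 + 10·log₁₀(8) = 80.3 + 9.031 = 89.33 dB.

89.3 dB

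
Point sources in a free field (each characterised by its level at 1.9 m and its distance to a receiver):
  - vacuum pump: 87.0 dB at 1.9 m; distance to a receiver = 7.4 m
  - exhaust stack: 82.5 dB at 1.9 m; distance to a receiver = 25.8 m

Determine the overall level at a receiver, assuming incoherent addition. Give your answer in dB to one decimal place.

Apply inverse-square spreading to bring every level to the receiver, then sum 10^(L/10).
vacuum pump: 87.0 − 20·log₁₀(7.4/1.9) = 87.0 − 11.81 = 75.19 dB.
exhaust stack: 82.5 − 20·log₁₀(25.8/1.9) = 82.5 − 22.66 = 59.84 dB.
Σ 10^(L/10) = 3.400e+07 → L_total = 10·log₁₀(3.400e+07) = 75.32 dB.

75.3 dB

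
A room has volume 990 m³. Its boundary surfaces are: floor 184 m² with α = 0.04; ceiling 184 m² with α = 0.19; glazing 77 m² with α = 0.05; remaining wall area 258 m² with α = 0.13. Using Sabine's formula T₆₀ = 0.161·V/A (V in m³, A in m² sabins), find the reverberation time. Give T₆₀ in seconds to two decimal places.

Total absorption A = 184·0.04 + 184·0.19 + 77·0.05 + 258·0.13 = 79.71 m² sabins.
T₆₀ = 0.161·V/A = 0.161·990/79.71 = 2.000 s.

2.00 s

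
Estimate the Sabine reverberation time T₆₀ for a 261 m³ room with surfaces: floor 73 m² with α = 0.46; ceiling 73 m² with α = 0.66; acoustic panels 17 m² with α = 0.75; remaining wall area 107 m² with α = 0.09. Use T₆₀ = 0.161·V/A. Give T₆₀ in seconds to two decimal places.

A = Σ Sᵢαᵢ = 73·0.46 + 73·0.66 + 17·0.75 + 107·0.09 = 104.14 m².
T₆₀ = 0.161·V/A = 0.161·261/104.14 = 0.404 s.

0.40 s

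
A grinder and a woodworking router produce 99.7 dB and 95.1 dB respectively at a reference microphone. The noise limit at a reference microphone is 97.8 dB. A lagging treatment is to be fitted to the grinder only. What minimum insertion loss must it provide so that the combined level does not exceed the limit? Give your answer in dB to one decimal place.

The untreated sources together contribute 10^(95.1/10) = 3.236e+09, i.e. 95.10 dB.
The limit corresponds to 10^(97.8/10) = 6.026e+09; subtracting the fixed part leaves 2.790e+09 for the grinder, i.e. 94.46 dB.
Required insertion loss = 99.7 − 94.46 = 5.24 dB.

5.2 dB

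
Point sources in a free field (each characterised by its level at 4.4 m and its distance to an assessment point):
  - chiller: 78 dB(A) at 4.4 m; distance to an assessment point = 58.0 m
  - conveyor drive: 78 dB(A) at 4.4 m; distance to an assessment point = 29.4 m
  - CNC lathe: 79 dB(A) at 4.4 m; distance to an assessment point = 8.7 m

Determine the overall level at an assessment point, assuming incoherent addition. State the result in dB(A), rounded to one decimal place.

Apply inverse-square spreading to bring every level to the receiver, then sum 10^(L/10).
chiller: 78 − 20·log₁₀(58.0/4.4) = 78 − 22.40 = 55.60 dB(A).
conveyor drive: 78 − 20·log₁₀(29.4/4.4) = 78 − 16.50 = 61.50 dB(A).
CNC lathe: 79 − 20·log₁₀(8.7/4.4) = 79 − 5.92 = 73.08 dB(A).
Σ 10^(L/10) = 2.209e+07 → L_total = 10·log₁₀(2.209e+07) = 73.44 dB(A).

73.4 dB(A)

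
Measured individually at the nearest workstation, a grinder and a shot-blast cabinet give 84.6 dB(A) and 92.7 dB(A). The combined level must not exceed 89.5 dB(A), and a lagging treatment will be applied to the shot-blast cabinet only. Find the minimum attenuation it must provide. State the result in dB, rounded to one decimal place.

The untreated sources together contribute 10^(84.6/10) = 2.884e+08, i.e. 84.60 dB(A).
To meet 89.5 dB(A) overall, the treated shot-blast cabinet may contribute at most 10^(89.5/10) − 2.884e+08 = 6.028e+08, i.e. 87.80 dB(A).
So the shot-blast cabinet must be reduced from 92.7 to 87.80 dB(A): IL = 4.90 dB.

4.9 dB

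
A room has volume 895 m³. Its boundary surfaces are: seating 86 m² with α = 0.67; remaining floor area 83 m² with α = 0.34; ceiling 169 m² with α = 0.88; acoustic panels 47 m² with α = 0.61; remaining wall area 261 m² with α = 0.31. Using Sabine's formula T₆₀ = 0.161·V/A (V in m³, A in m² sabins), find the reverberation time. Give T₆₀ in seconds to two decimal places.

Total absorption A = 86·0.67 + 83·0.34 + 169·0.88 + 47·0.61 + 261·0.31 = 344.14 m² sabins.
T₆₀ = 0.161 × 895 / 344.14 = 0.419 s.

0.42 s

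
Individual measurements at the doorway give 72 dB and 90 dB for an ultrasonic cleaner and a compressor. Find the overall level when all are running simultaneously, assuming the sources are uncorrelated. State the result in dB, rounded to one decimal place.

90.1 dB

Incoherent sources combine by intensity addition: L_total = 10·log₁₀(Σ 10^(L_i/10)).
Σ 10^(L/10) = 10^(72/10) + 10^(90/10) = 1.016e+09.
L_total = 10·log₁₀(1.016e+09) = 90.07 dB.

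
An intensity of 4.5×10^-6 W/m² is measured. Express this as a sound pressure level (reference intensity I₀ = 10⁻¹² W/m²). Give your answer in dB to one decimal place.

66.5 dB

I/I₀ = 4.5×10^-6/10⁻¹² = 4.5×10^6, and L = 10·log₁₀(I/I₀).
L = 10·(0.6532 + 6) = 66.53 dB.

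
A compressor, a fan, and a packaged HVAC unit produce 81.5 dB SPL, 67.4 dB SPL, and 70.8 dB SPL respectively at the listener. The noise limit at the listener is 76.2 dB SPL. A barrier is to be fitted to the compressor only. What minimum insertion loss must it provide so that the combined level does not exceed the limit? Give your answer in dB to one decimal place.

7.7 dB

Fixed contribution from the other sources: Σ 10^(L/10) = 10^(67.4/10) + 10^(70.8/10) = 1.752e+07 (72.43 dB SPL).
To meet 76.2 dB SPL overall, the treated compressor may contribute at most 10^(76.2/10) − 1.752e+07 = 2.417e+07, i.e. 73.83 dB SPL.
So the compressor must be reduced from 81.5 to 73.83 dB SPL: IL = 7.67 dB.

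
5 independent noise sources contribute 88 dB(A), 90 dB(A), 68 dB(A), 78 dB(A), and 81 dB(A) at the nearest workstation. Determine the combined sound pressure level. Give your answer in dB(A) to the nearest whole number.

93 dB(A)

Incoherent sources combine by intensity addition: L_total = 10·log₁₀(Σ 10^(L_i/10)).
Σ 10^(L/10) = 10^(88/10) + 10^(90/10) + 10^(68/10) + 10^(78/10) + 10^(81/10) = 1.826e+09.
L_total = 10·log₁₀(1.826e+09) = 92.62 dB(A).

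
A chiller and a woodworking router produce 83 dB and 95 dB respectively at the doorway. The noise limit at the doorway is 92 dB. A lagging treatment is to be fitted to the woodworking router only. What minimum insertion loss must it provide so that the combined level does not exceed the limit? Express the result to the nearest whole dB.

4 dB

The untreated sources together contribute 10^(83/10) = 1.995e+08, i.e. 83.00 dB.
To meet 92 dB overall, the treated woodworking router may contribute at most 10^(92/10) − 1.995e+08 = 1.385e+09, i.e. 91.42 dB.
Required insertion loss = 95 − 91.42 = 3.58 dB.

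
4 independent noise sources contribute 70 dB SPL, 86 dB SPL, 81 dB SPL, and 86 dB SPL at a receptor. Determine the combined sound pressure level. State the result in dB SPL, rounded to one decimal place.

For uncorrelated sources the intensities add, so convert each level to linear form, sum, and take 10·log₁₀ of the total.
Σ 10^(L/10) = 10^(70/10) + 10^(86/10) + 10^(81/10) + 10^(86/10) = 9.321e+08.
L_total = 10·log₁₀(9.321e+08) = 89.69 dB SPL.

89.7 dB SPL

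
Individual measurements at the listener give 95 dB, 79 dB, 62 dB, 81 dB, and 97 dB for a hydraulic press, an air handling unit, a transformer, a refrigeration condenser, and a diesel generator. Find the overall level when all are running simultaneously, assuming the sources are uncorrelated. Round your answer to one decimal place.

For uncorrelated sources the intensities add, so convert each level to linear form, sum, and take 10·log₁₀ of the total.
Σ 10^(L/10) = 10^(95/10) + 10^(79/10) + 10^(62/10) + 10^(81/10) + 10^(97/10) = 8.381e+09.
L_total = 10·log₁₀(8.381e+09) = 99.23 dB.

99.2 dB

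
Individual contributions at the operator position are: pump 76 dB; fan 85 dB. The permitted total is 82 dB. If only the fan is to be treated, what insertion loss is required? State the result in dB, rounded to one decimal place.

4.3 dB

Fixed contribution from the other source: Σ 10^(L/10) = 10^(76/10) = 3.981e+07 (76.00 dB).
To meet 82 dB overall, the treated fan may contribute at most 10^(82/10) − 3.981e+07 = 1.187e+08, i.e. 80.74 dB.
Required insertion loss = 85 − 80.74 = 4.26 dB.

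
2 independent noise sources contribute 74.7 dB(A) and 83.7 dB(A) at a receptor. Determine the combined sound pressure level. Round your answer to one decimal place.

For uncorrelated sources the intensities add, so convert each level to linear form, sum, and take 10·log₁₀ of the total.
Σ 10^(L/10) = 10^(74.7/10) + 10^(83.7/10) = 2.639e+08.
L_total = 10·log₁₀(2.639e+08) = 84.21 dB(A).

84.2 dB(A)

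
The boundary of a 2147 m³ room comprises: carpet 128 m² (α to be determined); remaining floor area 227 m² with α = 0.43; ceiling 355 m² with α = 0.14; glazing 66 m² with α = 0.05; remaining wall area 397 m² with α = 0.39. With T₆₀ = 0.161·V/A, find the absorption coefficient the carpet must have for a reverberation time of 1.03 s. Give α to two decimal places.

0.24

Required total absorption A = 0.161·2147/1.03 = 335.60 m².
Absorption from the other surfaces = 227·0.43 + 355·0.14 + 66·0.05 + 397·0.39 = 305.44 m², so the carpet must supply 30.16 m² over 128 m².
α = 30.16/128 = 0.236.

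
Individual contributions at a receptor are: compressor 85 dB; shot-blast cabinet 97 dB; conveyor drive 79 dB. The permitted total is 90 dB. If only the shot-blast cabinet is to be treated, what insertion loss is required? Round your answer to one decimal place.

The untreated sources together contribute 10^(85/10) + 10^(79/10) = 3.957e+08, i.e. 85.97 dB.
To meet 90 dB overall, the treated shot-blast cabinet may contribute at most 10^(90/10) − 3.957e+08 = 6.043e+08, i.e. 87.81 dB.
Required insertion loss = 97 − 87.81 = 9.19 dB.

9.2 dB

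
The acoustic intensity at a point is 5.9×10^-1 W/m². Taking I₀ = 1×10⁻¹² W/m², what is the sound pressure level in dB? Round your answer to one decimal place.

Dividing by I₀ shifts the exponent by 12: I/I₀ = 5.9×10^11.
L = 10·(0.7709 + 11) = 117.71 dB.

117.7 dB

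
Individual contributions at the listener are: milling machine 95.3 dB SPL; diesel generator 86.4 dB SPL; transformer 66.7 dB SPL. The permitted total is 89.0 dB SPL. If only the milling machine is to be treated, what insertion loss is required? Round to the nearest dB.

The untreated sources together contribute 10^(86.4/10) + 10^(66.7/10) = 4.412e+08, i.e. 86.45 dB SPL.
To meet 89.0 dB SPL overall, the treated milling machine may contribute at most 10^(89.0/10) − 4.412e+08 = 3.531e+08, i.e. 85.48 dB SPL.
So the milling machine must be reduced from 95.3 to 85.48 dB SPL: IL = 9.82 dB.

10 dB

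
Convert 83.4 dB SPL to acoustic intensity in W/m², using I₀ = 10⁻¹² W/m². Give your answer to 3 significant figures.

0.000219 W/m²

I = I₀·10^(L/10) = 10⁻¹² × 10^(83.4/10) = 10^(-3.660).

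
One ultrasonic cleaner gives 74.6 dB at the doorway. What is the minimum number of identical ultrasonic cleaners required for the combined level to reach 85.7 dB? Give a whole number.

13

The shortfall is 85.7 − 74.6 = 11.1 dB, and N units add 10·log₁₀ N, so need 10·log₁₀ N ≥ 11.1.
N ≥ 10^(11.1/10) = 12.882, so N = 13.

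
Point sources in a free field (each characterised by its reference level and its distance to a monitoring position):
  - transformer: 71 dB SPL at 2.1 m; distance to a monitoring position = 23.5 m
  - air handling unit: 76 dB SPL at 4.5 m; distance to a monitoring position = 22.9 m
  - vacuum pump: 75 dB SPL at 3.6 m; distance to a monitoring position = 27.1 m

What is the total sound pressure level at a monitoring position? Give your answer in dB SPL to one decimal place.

Apply inverse-square spreading to bring every level to the receiver, then sum 10^(L/10).
transformer: 71 − 20·log₁₀(23.5/2.1) = 71 − 20.98 = 50.02 dB SPL.
air handling unit: 76 − 20·log₁₀(22.9/4.5) = 76 − 14.13 = 61.87 dB SPL.
vacuum pump: 75 − 20·log₁₀(27.1/3.6) = 75 − 17.53 = 57.47 dB SPL.
Σ 10^(L/10) = 2.196e+06 → L_total = 10·log₁₀(2.196e+06) = 63.42 dB SPL.

63.4 dB SPL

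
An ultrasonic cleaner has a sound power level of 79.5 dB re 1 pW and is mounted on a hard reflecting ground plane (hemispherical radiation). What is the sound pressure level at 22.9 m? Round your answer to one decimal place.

44.3 dB

L_p = L_w − 10·log₁₀(2π·r²) with r = 22.9 m.
2π·r² = 3295 m², 10·log₁₀ of that is 35.179 dB.
L_p = 79.5 − 35.179 = 44.32 dB.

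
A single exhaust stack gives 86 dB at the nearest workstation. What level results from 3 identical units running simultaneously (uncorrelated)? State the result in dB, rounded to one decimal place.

With 3 equal, uncorrelated contributions the intensity is 3× that of one unit, giving a rise of 10·log₁₀ 3.
L_total = 86 + 10·log₁₀(3) = 86 + 4.771 = 90.77 dB.

90.8 dB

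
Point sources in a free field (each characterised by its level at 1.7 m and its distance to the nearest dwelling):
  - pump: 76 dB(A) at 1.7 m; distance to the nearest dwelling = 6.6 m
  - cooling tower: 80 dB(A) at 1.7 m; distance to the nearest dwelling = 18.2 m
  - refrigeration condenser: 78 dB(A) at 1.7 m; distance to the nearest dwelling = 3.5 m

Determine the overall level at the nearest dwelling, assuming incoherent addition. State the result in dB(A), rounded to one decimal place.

Propagate each source to the receiver with L = L_ref − 20·log₁₀(r/r_ref), then add intensities.
pump: 76 − 20·log₁₀(6.6/1.7) = 76 − 11.78 = 64.22 dB(A).
cooling tower: 80 − 20·log₁₀(18.2/1.7) = 80 − 20.59 = 59.41 dB(A).
refrigeration condenser: 78 − 20·log₁₀(3.5/1.7) = 78 − 6.27 = 71.73 dB(A).
Σ 10^(L/10) = 1.840e+07 → L_total = 10·log₁₀(1.840e+07) = 72.65 dB(A).

72.6 dB(A)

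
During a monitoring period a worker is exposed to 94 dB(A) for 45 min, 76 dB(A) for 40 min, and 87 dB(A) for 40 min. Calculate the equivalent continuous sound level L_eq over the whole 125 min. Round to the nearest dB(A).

90 dB(A)

L_eq = 10·log₁₀[(1/T)·Σ tᵢ·10^(Lᵢ/10)] with T = 125 min.
Σ tᵢ·10^(Lᵢ/10) = 45·10^(94/10) + 40·10^(76/10) + 40·10^(87/10) = 1.347e+11.
L_eq = 10·log₁₀(1.347e+11/125) = 90.32 dB(A).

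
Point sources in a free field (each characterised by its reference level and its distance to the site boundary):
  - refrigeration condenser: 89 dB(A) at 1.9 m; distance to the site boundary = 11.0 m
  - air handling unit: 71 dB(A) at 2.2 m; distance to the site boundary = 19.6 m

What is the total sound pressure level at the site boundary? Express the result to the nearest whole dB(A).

74 dB(A)

First find each source's level at the receiver (point-source: −20·log₁₀(r/r_ref)), then combine on an intensity basis.
refrigeration condenser: 89 − 20·log₁₀(11.0/1.9) = 89 − 15.25 = 73.75 dB(A).
air handling unit: 71 − 20·log₁₀(19.6/2.2) = 71 − 19.00 = 52.00 dB(A).
Σ 10^(L/10) = 2.386e+07 → L_total = 10·log₁₀(2.386e+07) = 73.78 dB(A).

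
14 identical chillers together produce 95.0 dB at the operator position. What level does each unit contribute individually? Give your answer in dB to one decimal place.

Dividing the total intensity by 14 lowers the level by 10·log₁₀ 14 = 11.461 dB: L₁ = 95.0 − 11.461.

83.5 dB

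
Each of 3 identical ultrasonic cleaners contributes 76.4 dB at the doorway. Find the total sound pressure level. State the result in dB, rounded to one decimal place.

With 3 equal, uncorrelated contributions the intensity is 3× that of one unit, giving a rise of 10·log₁₀ 3.
L_total = 76.4 + 10·log₁₀(3) = 76.4 + 4.771 = 81.17 dB.

81.2 dB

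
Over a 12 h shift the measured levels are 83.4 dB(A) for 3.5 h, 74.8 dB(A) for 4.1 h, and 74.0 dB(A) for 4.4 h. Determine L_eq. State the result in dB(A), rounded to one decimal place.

Weight each interval's intensity by its duration and average over T = 12 h:
Σ tᵢ·10^(Lᵢ/10) = 3.5·10^(83.4/10) + 4.1·10^(74.8/10) + 4.4·10^(74.0/10) = 1.000e+09.
L_eq = 10·log₁₀(1.000e+09/12) = 79.21 dB(A).

79.2 dB(A)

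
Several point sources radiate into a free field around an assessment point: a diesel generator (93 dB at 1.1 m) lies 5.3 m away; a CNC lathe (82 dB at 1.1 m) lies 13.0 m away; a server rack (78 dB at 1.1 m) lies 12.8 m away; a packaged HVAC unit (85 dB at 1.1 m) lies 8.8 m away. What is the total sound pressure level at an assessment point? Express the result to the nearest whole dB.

Propagate each source to the receiver with L = L_ref − 20·log₁₀(r/r_ref), then add intensities.
diesel generator: 93 − 20·log₁₀(5.3/1.1) = 93 − 13.66 = 79.34 dB.
CNC lathe: 82 − 20·log₁₀(13.0/1.1) = 82 − 21.45 = 60.55 dB.
server rack: 78 − 20·log₁₀(12.8/1.1) = 78 − 21.32 = 56.68 dB.
packaged HVAC unit: 85 − 20·log₁₀(8.8/1.1) = 85 − 18.06 = 66.94 dB.
Σ 10^(L/10) = 9.249e+07 → L_total = 10·log₁₀(9.249e+07) = 79.66 dB.

80 dB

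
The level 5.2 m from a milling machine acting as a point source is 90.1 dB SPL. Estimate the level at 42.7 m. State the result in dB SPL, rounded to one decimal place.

Spherical spreading from a point source gives a 20·log₁₀(r₂/r₁) drop.
L₂ = 90.1 − 20·log₁₀(42.7/5.2) = 90.1 − 18.288 = 71.81 dB SPL.

71.8 dB SPL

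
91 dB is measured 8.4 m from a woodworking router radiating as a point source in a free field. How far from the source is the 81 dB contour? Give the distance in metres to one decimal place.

For a point source L₁ − L₂ = 20·log₁₀(r₂/r₁), so r₂ = r₁·10^((L₁−L₂)/20).
r₂ = 8.4·10^((91−81)/20) = 8.4·10^(10.0/20) = 26.56 m.

26.6 m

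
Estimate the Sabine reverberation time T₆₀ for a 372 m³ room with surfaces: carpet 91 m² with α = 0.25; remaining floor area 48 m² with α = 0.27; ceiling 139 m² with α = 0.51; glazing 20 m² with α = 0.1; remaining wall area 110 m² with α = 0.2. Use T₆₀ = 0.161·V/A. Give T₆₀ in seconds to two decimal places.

A = Σ Sᵢαᵢ = 91·0.25 + 48·0.27 + 139·0.51 + 20·0.1 + 110·0.2 = 130.60 m².
T₆₀ = 0.161·V/A = 0.161·372/130.60 = 0.459 s.

0.46 s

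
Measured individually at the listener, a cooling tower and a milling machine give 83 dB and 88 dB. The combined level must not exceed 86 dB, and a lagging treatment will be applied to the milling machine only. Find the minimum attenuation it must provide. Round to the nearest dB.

5 dB

Everything except the milling machine sums to 10^(83/10) = 1.995e+08 in linear terms, 83.00 dB.
The limit corresponds to 10^(86/10) = 3.981e+08; subtracting the fixed part leaves 1.986e+08 for the milling machine, i.e. 82.98 dB.
Required insertion loss = 88 − 82.98 = 5.02 dB.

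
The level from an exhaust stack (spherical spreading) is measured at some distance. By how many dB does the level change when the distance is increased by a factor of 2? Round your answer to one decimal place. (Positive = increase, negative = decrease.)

Point-source spreading: ΔL = −20·log₁₀(r₂/r₁).
ΔL = −20·log₁₀(2) = -6.02 dB.

-6.0 dB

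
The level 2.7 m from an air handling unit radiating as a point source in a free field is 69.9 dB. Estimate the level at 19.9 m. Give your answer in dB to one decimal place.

Spherical spreading from a point source gives a 20·log₁₀(r₂/r₁) drop.
L₂ = 69.9 − 20·log₁₀(19.9/2.7) = 69.9 − 17.350 = 52.55 dB.

52.6 dB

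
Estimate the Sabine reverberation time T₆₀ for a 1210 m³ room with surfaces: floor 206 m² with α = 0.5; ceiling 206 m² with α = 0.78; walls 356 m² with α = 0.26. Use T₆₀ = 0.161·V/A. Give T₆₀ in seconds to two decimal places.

Total absorption A = 206·0.5 + 206·0.78 + 356·0.26 = 356.24 m² sabins.
T₆₀ = 0.161·V/A = 0.161·1210/356.24 = 0.547 s.

0.55 s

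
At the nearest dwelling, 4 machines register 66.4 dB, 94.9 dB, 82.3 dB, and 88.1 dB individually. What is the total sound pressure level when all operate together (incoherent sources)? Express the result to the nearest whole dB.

Incoherent sources combine by intensity addition: L_total = 10·log₁₀(Σ 10^(L_i/10)).
Σ 10^(L/10) = 10^(66.4/10) + 10^(94.9/10) + 10^(82.3/10) + 10^(88.1/10) = 3.910e+09.
L_total = 10·log₁₀(3.910e+09) = 95.92 dB.

96 dB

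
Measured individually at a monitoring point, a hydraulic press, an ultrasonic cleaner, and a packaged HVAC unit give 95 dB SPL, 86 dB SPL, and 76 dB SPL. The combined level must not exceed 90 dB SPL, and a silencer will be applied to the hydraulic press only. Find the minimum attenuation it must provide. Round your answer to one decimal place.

Everything except the hydraulic press sums to 10^(86/10) + 10^(76/10) = 4.379e+08 in linear terms, 86.41 dB SPL.
To meet 90 dB SPL overall, the treated hydraulic press may contribute at most 10^(90/10) − 4.379e+08 = 5.621e+08, i.e. 87.50 dB SPL.
Required insertion loss = 95 − 87.50 = 7.50 dB.

7.5 dB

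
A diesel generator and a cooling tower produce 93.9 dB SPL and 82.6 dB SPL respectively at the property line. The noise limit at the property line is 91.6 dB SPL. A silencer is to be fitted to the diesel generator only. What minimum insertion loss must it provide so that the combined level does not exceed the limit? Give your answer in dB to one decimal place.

Everything except the diesel generator sums to 10^(82.6/10) = 1.820e+08 in linear terms, 82.60 dB SPL.
The limit corresponds to 10^(91.6/10) = 1.445e+09; subtracting the fixed part leaves 1.263e+09 for the diesel generator, i.e. 91.02 dB SPL.
Required insertion loss = 93.9 − 91.02 = 2.88 dB.

2.9 dB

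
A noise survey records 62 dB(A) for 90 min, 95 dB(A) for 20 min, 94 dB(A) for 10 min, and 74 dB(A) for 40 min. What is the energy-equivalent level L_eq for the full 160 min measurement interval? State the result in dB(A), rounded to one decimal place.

87.5 dB(A)

Weight each interval's intensity by its duration and average over T = 160 min:
Σ tᵢ·10^(Lᵢ/10) = 90·10^(62/10) + 20·10^(95/10) + 10·10^(94/10) + 40·10^(74/10) = 8.951e+10.
L_eq = 10·log₁₀(8.951e+10/160) = 87.48 dB(A).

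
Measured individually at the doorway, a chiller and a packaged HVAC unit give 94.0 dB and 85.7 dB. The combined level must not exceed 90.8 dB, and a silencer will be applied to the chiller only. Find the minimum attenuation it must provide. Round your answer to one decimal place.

Everything except the chiller sums to 10^(85.7/10) = 3.715e+08 in linear terms, 85.70 dB.
The limit corresponds to 10^(90.8/10) = 1.202e+09; subtracting the fixed part leaves 8.307e+08 for the chiller, i.e. 89.19 dB.
Required insertion loss = 94.0 − 89.19 = 4.81 dB.

4.8 dB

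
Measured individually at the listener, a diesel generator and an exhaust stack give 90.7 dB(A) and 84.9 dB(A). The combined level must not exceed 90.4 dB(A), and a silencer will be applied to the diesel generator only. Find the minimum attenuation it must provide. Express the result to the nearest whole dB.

2 dB

The untreated sources together contribute 10^(84.9/10) = 3.090e+08, i.e. 84.90 dB(A).
To meet 90.4 dB(A) overall, the treated diesel generator may contribute at most 10^(90.4/10) − 3.090e+08 = 7.874e+08, i.e. 88.96 dB(A).
Required insertion loss = 90.7 − 88.96 = 1.74 dB.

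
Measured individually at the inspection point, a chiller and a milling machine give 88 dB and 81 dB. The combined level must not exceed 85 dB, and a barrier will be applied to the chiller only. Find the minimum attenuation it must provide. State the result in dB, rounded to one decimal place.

5.2 dB

Everything except the chiller sums to 10^(81/10) = 1.259e+08 in linear terms, 81.00 dB.
To meet 85 dB overall, the treated chiller may contribute at most 10^(85/10) − 1.259e+08 = 1.903e+08, i.e. 82.80 dB.
So the chiller must be reduced from 88 to 82.80 dB: IL = 5.20 dB.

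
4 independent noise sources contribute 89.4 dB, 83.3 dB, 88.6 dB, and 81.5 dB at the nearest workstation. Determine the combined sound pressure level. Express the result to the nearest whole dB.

93 dB

Incoherent sources combine by intensity addition: L_total = 10·log₁₀(Σ 10^(L_i/10)).
Σ 10^(L/10) = 10^(89.4/10) + 10^(83.3/10) + 10^(88.6/10) + 10^(81.5/10) = 1.950e+09.
L_total = 10·log₁₀(1.950e+09) = 92.90 dB.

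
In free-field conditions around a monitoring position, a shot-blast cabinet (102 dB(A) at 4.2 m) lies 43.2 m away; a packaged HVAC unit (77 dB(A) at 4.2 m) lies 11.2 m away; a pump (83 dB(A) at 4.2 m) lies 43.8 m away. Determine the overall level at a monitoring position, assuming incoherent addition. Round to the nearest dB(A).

82 dB(A)

First find each source's level at the receiver (point-source: −20·log₁₀(r/r_ref)), then combine on an intensity basis.
shot-blast cabinet: 102 − 20·log₁₀(43.2/4.2) = 102 − 20.24 = 81.76 dB(A).
packaged HVAC unit: 77 − 20·log₁₀(11.2/4.2) = 77 − 8.52 = 68.48 dB(A).
pump: 83 − 20·log₁₀(43.8/4.2) = 83 − 20.36 = 62.64 dB(A).
Σ 10^(L/10) = 1.587e+08 → L_total = 10·log₁₀(1.587e+08) = 82.01 dB(A).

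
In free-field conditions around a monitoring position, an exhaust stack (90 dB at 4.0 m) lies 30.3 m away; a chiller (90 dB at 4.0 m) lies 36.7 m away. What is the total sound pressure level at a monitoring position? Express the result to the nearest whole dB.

75 dB

Apply inverse-square spreading to bring every level to the receiver, then sum 10^(L/10).
exhaust stack: 90 − 20·log₁₀(30.3/4.0) = 90 − 17.59 = 72.41 dB.
chiller: 90 − 20·log₁₀(36.7/4.0) = 90 − 19.25 = 70.75 dB.
Σ 10^(L/10) = 2.931e+07 → L_total = 10·log₁₀(2.931e+07) = 74.67 dB.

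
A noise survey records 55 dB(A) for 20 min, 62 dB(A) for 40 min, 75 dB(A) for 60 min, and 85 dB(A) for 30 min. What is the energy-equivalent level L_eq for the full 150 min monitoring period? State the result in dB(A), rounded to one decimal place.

L_eq = 10·log₁₀[(1/T)·Σ tᵢ·10^(Lᵢ/10)] with T = 150 min.
Σ tᵢ·10^(Lᵢ/10) = 20·10^(55/10) + 40·10^(62/10) + 60·10^(75/10) + 30·10^(85/10) = 1.145e+10.
L_eq = 10·log₁₀(1.145e+10/150) = 78.83 dB(A).

78.8 dB(A)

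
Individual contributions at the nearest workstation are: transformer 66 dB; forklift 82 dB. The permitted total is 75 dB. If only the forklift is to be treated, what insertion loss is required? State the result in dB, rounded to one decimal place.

The untreated sources together contribute 10^(66/10) = 3.981e+06, i.e. 66.00 dB.
To meet 75 dB overall, the treated forklift may contribute at most 10^(75/10) − 3.981e+06 = 2.764e+07, i.e. 74.42 dB.
Required insertion loss = 82 − 74.42 = 7.58 dB.

7.6 dB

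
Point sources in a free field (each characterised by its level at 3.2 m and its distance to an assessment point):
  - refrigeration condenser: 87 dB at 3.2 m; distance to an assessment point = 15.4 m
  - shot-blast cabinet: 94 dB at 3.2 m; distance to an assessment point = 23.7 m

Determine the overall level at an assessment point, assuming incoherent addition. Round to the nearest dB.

Apply inverse-square spreading to bring every level to the receiver, then sum 10^(L/10).
refrigeration condenser: 87 − 20·log₁₀(15.4/3.2) = 87 − 13.65 = 73.35 dB.
shot-blast cabinet: 94 − 20·log₁₀(23.7/3.2) = 94 − 17.39 = 76.61 dB.
Σ 10^(L/10) = 6.743e+07 → L_total = 10·log₁₀(6.743e+07) = 78.29 dB.

78 dB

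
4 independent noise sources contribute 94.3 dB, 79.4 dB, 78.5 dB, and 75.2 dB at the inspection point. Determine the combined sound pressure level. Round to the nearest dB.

95 dB

Incoherent sources combine by intensity addition: L_total = 10·log₁₀(Σ 10^(L_i/10)).
Σ 10^(L/10) = 10^(94.3/10) + 10^(79.4/10) + 10^(78.5/10) + 10^(75.2/10) = 2.883e+09.
L_total = 10·log₁₀(2.883e+09) = 94.60 dB.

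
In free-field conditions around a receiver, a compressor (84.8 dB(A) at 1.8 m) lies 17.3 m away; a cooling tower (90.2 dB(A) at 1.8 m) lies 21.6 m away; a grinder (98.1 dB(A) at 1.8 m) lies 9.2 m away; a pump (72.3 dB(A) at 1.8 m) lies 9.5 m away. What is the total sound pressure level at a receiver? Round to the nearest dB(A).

84 dB(A)

First find each source's level at the receiver (point-source: −20·log₁₀(r/r_ref)), then combine on an intensity basis.
compressor: 84.8 − 20·log₁₀(17.3/1.8) = 84.8 − 19.66 = 65.14 dB(A).
cooling tower: 90.2 − 20·log₁₀(21.6/1.8) = 90.2 − 21.58 = 68.62 dB(A).
grinder: 98.1 − 20·log₁₀(9.2/1.8) = 98.1 − 14.17 = 83.93 dB(A).
pump: 72.3 − 20·log₁₀(9.5/1.8) = 72.3 − 14.45 = 57.85 dB(A).
Σ 10^(L/10) = 2.583e+08 → L_total = 10·log₁₀(2.583e+08) = 84.12 dB(A).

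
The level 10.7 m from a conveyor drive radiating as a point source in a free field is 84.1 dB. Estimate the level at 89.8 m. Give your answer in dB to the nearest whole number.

66 dB

For a point source, L₂ = L₁ − 20·log₁₀(r₂/r₁).
L₂ = 84.1 − 20·log₁₀(89.8/10.7) = 84.1 − 18.478 = 65.62 dB.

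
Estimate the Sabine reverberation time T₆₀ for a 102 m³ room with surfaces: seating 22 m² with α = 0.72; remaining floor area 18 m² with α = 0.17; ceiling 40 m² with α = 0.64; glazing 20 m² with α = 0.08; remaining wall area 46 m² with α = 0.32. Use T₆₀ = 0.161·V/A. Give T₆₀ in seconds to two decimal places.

0.27 s

Summing Sᵢαᵢ: 22·0.72 + 18·0.17 + 40·0.64 + 20·0.08 + 46·0.32 = 60.82 m².
T₆₀ = 0.161 × 102 / 60.82 = 0.270 s.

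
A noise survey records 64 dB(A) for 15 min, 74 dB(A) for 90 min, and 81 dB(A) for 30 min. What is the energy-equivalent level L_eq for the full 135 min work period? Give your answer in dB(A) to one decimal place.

76.5 dB(A)

L_eq = 10·log₁₀[(1/T)·Σ tᵢ·10^(Lᵢ/10)] with T = 135 min.
Σ tᵢ·10^(Lᵢ/10) = 15·10^(64/10) + 90·10^(74/10) + 30·10^(81/10) = 6.075e+09.
L_eq = 10·log₁₀(6.075e+09/135) = 76.53 dB(A).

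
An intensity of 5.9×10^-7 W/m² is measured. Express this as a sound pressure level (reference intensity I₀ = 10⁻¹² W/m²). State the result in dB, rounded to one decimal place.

57.7 dB

Dividing by I₀ shifts the exponent by 12: I/I₀ = 5.9×10^5.
L = 10·(0.7709 + 5) = 57.71 dB.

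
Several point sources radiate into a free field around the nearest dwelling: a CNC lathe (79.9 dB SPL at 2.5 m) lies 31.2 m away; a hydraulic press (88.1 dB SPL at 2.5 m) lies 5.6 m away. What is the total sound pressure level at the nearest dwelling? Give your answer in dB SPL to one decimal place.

First find each source's level at the receiver (point-source: −20·log₁₀(r/r_ref)), then combine on an intensity basis.
CNC lathe: 79.9 − 20·log₁₀(31.2/2.5) = 79.9 − 21.92 = 57.98 dB SPL.
hydraulic press: 88.1 − 20·log₁₀(5.6/2.5) = 88.1 − 7.00 = 81.10 dB SPL.
Σ 10^(L/10) = 1.293e+08 → L_total = 10·log₁₀(1.293e+08) = 81.12 dB SPL.

81.1 dB SPL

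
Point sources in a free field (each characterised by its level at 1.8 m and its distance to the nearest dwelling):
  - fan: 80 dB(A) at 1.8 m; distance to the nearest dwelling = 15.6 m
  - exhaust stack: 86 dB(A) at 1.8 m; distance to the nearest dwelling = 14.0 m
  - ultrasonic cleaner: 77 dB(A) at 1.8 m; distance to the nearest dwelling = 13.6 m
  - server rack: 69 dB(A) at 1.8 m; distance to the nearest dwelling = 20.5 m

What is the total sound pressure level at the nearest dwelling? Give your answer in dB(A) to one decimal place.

69.5 dB(A)

Apply inverse-square spreading to bring every level to the receiver, then sum 10^(L/10).
fan: 80 − 20·log₁₀(15.6/1.8) = 80 − 18.76 = 61.24 dB(A).
exhaust stack: 86 − 20·log₁₀(14.0/1.8) = 86 − 17.82 = 68.18 dB(A).
ultrasonic cleaner: 77 − 20·log₁₀(13.6/1.8) = 77 − 17.57 = 59.43 dB(A).
server rack: 69 − 20·log₁₀(20.5/1.8) = 69 − 21.13 = 47.87 dB(A).
Σ 10^(L/10) = 8.852e+06 → L_total = 10·log₁₀(8.852e+06) = 69.47 dB(A).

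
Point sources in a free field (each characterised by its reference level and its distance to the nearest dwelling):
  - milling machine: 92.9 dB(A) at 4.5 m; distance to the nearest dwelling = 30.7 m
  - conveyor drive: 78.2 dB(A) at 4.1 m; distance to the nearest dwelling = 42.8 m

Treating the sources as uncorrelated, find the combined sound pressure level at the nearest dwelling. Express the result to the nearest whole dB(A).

Apply inverse-square spreading to bring every level to the receiver, then sum 10^(L/10).
milling machine: 92.9 − 20·log₁₀(30.7/4.5) = 92.9 − 16.68 = 76.22 dB(A).
conveyor drive: 78.2 − 20·log₁₀(42.8/4.1) = 78.2 − 20.37 = 57.83 dB(A).
Σ 10^(L/10) = 4.250e+07 → L_total = 10·log₁₀(4.250e+07) = 76.28 dB(A).

76 dB(A)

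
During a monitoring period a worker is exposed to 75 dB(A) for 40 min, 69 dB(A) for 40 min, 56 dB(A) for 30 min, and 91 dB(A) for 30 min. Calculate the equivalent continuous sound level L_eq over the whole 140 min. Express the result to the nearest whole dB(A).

Weight each interval's intensity by its duration and average over T = 140 min:
Σ tᵢ·10^(Lᵢ/10) = 40·10^(75/10) + 40·10^(69/10) + 30·10^(56/10) + 30·10^(91/10) = 3.936e+10.
L_eq = 10·log₁₀(3.936e+10/140) = 84.49 dB(A).

84 dB(A)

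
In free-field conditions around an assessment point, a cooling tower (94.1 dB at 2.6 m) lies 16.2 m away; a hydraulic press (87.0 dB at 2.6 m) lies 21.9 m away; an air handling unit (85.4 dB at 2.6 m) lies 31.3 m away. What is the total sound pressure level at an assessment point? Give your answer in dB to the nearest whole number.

79 dB

Apply inverse-square spreading to bring every level to the receiver, then sum 10^(L/10).
cooling tower: 94.1 − 20·log₁₀(16.2/2.6) = 94.1 − 15.89 = 78.21 dB.
hydraulic press: 87.0 − 20·log₁₀(21.9/2.6) = 87.0 − 18.51 = 68.49 dB.
air handling unit: 85.4 − 20·log₁₀(31.3/2.6) = 85.4 − 21.61 = 63.79 dB.
Σ 10^(L/10) = 7.567e+07 → L_total = 10·log₁₀(7.567e+07) = 78.79 dB.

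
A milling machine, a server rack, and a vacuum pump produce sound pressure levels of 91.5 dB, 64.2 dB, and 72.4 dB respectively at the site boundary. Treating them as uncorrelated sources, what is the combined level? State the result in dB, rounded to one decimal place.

Incoherent sources combine by intensity addition: L_total = 10·log₁₀(Σ 10^(L_i/10)).
Σ 10^(L/10) = 10^(91.5/10) + 10^(64.2/10) + 10^(72.4/10) = 1.433e+09.
L_total = 10·log₁₀(1.433e+09) = 91.56 dB.

91.6 dB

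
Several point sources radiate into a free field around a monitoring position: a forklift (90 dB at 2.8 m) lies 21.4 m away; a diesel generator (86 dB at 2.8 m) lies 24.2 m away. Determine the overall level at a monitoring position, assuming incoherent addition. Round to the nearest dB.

First find each source's level at the receiver (point-source: −20·log₁₀(r/r_ref)), then combine on an intensity basis.
forklift: 90 − 20·log₁₀(21.4/2.8) = 90 − 17.67 = 72.33 dB.
diesel generator: 86 − 20·log₁₀(24.2/2.8) = 86 − 18.73 = 67.27 dB.
Σ 10^(L/10) = 2.245e+07 → L_total = 10·log₁₀(2.245e+07) = 73.51 dB.

74 dB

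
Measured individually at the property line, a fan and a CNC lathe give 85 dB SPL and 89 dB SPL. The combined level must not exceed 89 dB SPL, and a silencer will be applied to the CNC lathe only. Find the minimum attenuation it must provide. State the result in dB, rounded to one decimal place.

Everything except the CNC lathe sums to 10^(85/10) = 3.162e+08 in linear terms, 85.00 dB SPL.
To meet 89 dB SPL overall, the treated CNC lathe may contribute at most 10^(89/10) − 3.162e+08 = 4.781e+08, i.e. 86.80 dB SPL.
Required insertion loss = 89 − 86.80 = 2.20 dB.

2.2 dB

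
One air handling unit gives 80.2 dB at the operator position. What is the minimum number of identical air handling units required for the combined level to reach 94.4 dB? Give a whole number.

27

N identical sources give L₁ + 10·log₁₀ N, so require 10·log₁₀ N ≥ 94.4 − 80.2 = 14.2 dB.
N ≥ 10^(14.2/10) = 26.303, so N = 27.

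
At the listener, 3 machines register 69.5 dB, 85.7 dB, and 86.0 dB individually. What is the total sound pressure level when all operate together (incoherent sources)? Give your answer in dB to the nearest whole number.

89 dB

Incoherent sources combine by intensity addition: L_total = 10·log₁₀(Σ 10^(L_i/10)).
Σ 10^(L/10) = 10^(69.5/10) + 10^(85.7/10) + 10^(86.0/10) = 7.786e+08.
L_total = 10·log₁₀(7.786e+08) = 88.91 dB.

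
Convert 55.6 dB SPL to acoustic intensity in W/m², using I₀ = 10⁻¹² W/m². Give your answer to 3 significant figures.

3.63e-07 W/m²

I = I₀·10^(L/10) = 10⁻¹² × 10^(55.6/10) = 10^(-6.440).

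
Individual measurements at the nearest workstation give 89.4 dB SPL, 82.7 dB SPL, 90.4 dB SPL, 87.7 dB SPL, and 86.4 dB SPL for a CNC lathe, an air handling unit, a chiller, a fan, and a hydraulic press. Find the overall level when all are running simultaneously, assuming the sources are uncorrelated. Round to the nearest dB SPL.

Incoherent sources combine by intensity addition: L_total = 10·log₁₀(Σ 10^(L_i/10)).
Σ 10^(L/10) = 10^(89.4/10) + 10^(82.7/10) + 10^(90.4/10) + 10^(87.7/10) + 10^(86.4/10) = 3.179e+09.
L_total = 10·log₁₀(3.179e+09) = 95.02 dB SPL.

95 dB SPL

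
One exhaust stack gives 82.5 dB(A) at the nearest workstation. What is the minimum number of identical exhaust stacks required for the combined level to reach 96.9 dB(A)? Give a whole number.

N identical sources give L₁ + 10·log₁₀ N, so require 10·log₁₀ N ≥ 96.9 − 82.5 = 14.4 dB.
N ≥ 10^(14.4/10) = 27.542, so N = 28.

28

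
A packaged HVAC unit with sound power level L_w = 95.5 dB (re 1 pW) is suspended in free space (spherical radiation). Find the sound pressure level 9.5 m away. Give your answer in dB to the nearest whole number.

Free-field spherical radiation: L_p = L_w − 10·log₁₀(4π·r²), r = 9.5 m.
4π·r² = 1134 m², 10·log₁₀ of that is 30.547 dB.
L_p = 95.5 − 30.547 = 64.95 dB.

65 dB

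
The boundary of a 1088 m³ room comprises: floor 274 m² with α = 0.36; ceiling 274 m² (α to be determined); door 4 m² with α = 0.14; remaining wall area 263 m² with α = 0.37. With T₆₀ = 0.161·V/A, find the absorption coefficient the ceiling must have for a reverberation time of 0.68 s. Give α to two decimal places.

0.22

From T₆₀ = 0.161·V/A, the target T₆₀ = 0.68 s needs A = 0.161·1088/0.68 = 257.60 m².
Absorption from the other surfaces = 274·0.36 + 4·0.14 + 263·0.37 = 196.51 m², so the ceiling must supply 61.09 m² over 274 m².
α = 61.09/274 = 0.223.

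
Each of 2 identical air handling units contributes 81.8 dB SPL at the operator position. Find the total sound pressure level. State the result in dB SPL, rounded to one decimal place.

84.8 dB SPL

L_total = L₁ + 10·log₁₀ N for N identical incoherent sources.
L_total = 81.8 + 10·log₁₀(2) = 81.8 + 3.010 = 84.81 dB SPL.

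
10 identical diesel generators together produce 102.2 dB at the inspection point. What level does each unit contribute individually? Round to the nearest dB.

92 dB

10 equal contributions raise the level by 10·log₁₀ 10 = 10.000 dB, so each unit alone gives 102.2 − 10.000.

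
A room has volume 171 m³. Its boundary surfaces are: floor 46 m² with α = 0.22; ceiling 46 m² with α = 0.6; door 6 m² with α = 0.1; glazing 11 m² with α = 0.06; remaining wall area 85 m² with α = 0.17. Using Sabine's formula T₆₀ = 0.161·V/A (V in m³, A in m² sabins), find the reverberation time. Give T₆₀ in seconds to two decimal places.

0.52 s

Summing Sᵢαᵢ: 46·0.22 + 46·0.6 + 6·0.1 + 11·0.06 + 85·0.17 = 53.43 m².
T₆₀ = 0.161·V/A = 0.161·171/53.43 = 0.515 s.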